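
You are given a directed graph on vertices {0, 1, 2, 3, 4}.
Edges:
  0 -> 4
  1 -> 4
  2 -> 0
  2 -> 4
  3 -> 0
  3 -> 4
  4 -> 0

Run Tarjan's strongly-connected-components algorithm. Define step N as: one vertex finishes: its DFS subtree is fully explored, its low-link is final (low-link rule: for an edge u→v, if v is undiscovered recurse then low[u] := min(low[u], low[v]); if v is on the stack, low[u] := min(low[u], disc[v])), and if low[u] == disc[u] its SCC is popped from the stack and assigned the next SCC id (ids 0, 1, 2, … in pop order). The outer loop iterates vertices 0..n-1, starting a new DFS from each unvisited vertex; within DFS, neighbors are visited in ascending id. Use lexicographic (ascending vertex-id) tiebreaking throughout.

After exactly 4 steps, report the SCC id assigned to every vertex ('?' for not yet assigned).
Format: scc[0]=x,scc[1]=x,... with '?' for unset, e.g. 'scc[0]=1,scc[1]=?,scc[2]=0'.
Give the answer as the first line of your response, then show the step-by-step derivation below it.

scc[0]=0,scc[1]=1,scc[2]=2,scc[3]=?,scc[4]=0

step 1: low=(low[0]=0,low[1]=?,low[2]=?,low[3]=?,low[4]=0); scc=(scc[0]=?,scc[1]=?,scc[2]=?,scc[3]=?,scc[4]=?)
step 2: low=(low[0]=0,low[1]=?,low[2]=?,low[3]=?,low[4]=0); scc=(scc[0]=0,scc[1]=?,scc[2]=?,scc[3]=?,scc[4]=0)
step 3: low=(low[0]=0,low[1]=2,low[2]=?,low[3]=?,low[4]=0); scc=(scc[0]=0,scc[1]=1,scc[2]=?,scc[3]=?,scc[4]=0)
step 4: low=(low[0]=0,low[1]=2,low[2]=3,low[3]=?,low[4]=0); scc=(scc[0]=0,scc[1]=1,scc[2]=2,scc[3]=?,scc[4]=0)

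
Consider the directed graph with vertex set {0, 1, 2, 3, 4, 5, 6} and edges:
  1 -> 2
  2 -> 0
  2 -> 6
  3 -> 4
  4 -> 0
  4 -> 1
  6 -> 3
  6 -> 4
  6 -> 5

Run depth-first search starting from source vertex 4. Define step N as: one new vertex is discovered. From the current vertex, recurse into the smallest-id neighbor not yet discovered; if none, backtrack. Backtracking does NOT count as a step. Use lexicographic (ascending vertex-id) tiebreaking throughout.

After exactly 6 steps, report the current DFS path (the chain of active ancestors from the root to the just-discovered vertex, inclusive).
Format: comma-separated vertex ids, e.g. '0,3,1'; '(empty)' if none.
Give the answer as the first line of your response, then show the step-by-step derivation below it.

4,1,2,6,3

step 1: discover 4; path=4; order=4
step 2: discover 0; path=4>0; order=4,0
step 3: discover 1; path=4>1; order=4,0,1
step 4: discover 2; path=4>1>2; order=4,0,1,2
step 5: discover 6; path=4>1>2>6; order=4,0,1,2,6
step 6: discover 3; path=4>1>2>6>3; order=4,0,1,2,6,3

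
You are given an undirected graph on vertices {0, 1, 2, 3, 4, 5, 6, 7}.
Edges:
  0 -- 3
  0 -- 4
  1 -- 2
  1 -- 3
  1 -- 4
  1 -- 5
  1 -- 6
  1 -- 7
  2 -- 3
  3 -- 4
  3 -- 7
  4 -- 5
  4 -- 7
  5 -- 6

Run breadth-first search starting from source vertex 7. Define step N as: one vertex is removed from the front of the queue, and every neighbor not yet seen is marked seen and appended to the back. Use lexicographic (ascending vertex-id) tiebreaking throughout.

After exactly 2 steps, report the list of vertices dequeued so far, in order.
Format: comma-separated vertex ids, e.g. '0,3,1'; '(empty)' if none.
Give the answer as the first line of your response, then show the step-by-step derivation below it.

7,1

step 1: dequeue 7; queue=[1,3,4]; order=7
step 2: dequeue 1; queue=[3,4,2,5,6]; order=7,1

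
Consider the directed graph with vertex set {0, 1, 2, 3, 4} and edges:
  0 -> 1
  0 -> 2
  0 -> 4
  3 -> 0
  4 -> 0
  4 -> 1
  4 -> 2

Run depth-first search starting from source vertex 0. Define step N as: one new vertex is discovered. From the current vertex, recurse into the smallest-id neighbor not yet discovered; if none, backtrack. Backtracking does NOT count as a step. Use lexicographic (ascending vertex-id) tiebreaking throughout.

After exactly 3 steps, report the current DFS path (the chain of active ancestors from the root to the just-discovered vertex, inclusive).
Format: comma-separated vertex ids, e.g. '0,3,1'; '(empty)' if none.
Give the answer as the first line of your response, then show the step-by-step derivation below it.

0,2

step 1: discover 0; path=0; order=0
step 2: discover 1; path=0>1; order=0,1
step 3: discover 2; path=0>2; order=0,1,2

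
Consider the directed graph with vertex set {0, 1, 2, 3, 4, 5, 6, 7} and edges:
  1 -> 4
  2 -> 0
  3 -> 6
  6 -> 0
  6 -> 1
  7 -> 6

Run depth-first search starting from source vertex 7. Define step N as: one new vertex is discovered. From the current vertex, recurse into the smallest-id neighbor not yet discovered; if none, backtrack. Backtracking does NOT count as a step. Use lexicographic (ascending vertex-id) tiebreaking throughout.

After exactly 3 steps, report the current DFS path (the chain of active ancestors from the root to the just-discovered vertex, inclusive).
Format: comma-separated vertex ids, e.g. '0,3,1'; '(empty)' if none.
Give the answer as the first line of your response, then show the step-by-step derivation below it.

7,6,0

step 1: discover 7; path=7; order=7
step 2: discover 6; path=7>6; order=7,6
step 3: discover 0; path=7>6>0; order=7,6,0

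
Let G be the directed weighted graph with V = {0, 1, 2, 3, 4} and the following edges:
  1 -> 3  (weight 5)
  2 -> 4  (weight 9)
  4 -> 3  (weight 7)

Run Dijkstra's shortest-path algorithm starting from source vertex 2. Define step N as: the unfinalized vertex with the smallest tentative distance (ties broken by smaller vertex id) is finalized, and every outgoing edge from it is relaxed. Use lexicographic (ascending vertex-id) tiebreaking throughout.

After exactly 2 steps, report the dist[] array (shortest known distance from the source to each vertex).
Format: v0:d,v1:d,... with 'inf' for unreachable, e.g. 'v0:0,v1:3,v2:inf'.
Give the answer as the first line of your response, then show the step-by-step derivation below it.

v0:inf,v1:inf,v2:0,v3:16,v4:9

step 1: dist = v0:inf,v1:inf,v2:0,v3:inf,v4:9
step 2: dist = v0:inf,v1:inf,v2:0,v3:16,v4:9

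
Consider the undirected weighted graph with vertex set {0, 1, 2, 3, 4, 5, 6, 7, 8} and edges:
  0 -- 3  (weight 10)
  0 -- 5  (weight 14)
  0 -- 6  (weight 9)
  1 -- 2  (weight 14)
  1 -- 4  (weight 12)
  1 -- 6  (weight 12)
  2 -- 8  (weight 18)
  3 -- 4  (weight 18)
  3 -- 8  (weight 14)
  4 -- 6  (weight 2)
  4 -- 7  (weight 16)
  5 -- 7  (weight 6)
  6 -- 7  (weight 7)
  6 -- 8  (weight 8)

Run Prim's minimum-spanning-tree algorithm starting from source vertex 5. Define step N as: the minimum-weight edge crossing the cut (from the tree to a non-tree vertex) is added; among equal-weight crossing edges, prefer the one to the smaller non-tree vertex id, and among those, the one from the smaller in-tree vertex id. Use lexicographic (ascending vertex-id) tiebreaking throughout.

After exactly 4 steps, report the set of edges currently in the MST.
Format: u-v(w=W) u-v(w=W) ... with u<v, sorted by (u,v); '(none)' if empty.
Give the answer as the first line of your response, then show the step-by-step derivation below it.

4-6(w=2) 5-7(w=6) 6-7(w=7) 6-8(w=8)

step 1: add edge 5-7 (w=6); MST = {5-7(w=6)}
step 2: add edge 6-7 (w=7); MST = {5-7(w=6) 6-7(w=7)}
step 3: add edge 4-6 (w=2); MST = {4-6(w=2) 5-7(w=6) 6-7(w=7)}
step 4: add edge 6-8 (w=8); MST = {4-6(w=2) 5-7(w=6) 6-7(w=7) 6-8(w=8)}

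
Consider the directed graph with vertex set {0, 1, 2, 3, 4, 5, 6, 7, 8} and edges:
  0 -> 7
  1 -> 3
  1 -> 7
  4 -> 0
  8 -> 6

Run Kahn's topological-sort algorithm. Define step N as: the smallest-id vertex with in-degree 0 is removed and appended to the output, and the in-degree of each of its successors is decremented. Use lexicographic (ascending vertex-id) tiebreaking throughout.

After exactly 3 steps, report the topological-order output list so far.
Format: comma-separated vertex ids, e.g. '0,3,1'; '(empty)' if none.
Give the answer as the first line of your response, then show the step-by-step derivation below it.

1,2,3

step 1: output 1; order=[1]; indeg=(1,0,0,0,0,0,1,1,0)
step 2: output 2; order=[1,2]; indeg=(1,0,0,0,0,0,1,1,0)
step 3: output 3; order=[1,2,3]; indeg=(1,0,0,0,0,0,1,1,0)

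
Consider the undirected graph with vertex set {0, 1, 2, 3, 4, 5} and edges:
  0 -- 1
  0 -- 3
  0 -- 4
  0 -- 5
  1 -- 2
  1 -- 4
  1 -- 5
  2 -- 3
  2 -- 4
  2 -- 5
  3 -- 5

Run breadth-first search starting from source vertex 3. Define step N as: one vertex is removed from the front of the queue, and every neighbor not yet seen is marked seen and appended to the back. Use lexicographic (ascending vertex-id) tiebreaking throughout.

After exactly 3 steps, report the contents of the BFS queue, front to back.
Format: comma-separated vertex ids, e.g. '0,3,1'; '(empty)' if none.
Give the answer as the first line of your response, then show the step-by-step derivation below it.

5,1,4

step 1: dequeue 3; queue=[0,2,5]; order=3
step 2: dequeue 0; queue=[2,5,1,4]; order=3,0
step 3: dequeue 2; queue=[5,1,4]; order=3,0,2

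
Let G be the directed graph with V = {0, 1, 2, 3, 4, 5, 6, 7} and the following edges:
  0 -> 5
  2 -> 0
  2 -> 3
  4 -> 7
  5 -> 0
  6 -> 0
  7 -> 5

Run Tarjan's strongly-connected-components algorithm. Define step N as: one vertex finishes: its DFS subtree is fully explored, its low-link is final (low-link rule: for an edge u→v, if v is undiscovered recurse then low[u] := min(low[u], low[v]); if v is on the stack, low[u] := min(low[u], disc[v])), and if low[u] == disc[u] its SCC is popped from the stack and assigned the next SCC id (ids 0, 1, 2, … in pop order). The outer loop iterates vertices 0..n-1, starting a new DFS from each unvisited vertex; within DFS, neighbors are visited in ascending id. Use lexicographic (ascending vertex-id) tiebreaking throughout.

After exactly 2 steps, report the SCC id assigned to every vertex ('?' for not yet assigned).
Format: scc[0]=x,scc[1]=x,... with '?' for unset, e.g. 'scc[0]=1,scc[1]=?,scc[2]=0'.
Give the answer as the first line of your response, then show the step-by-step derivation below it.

scc[0]=0,scc[1]=?,scc[2]=?,scc[3]=?,scc[4]=?,scc[5]=0,scc[6]=?,scc[7]=?

step 1: low=(low[0]=0,low[1]=?,low[2]=?,low[3]=?,low[4]=?,low[5]=0,low[6]=?,low[7]=?); scc=(scc[0]=?,scc[1]=?,scc[2]=?,scc[3]=?,scc[4]=?,scc[5]=?,scc[6]=?,scc[7]=?)
step 2: low=(low[0]=0,low[1]=?,low[2]=?,low[3]=?,low[4]=?,low[5]=0,low[6]=?,low[7]=?); scc=(scc[0]=0,scc[1]=?,scc[2]=?,scc[3]=?,scc[4]=?,scc[5]=0,scc[6]=?,scc[7]=?)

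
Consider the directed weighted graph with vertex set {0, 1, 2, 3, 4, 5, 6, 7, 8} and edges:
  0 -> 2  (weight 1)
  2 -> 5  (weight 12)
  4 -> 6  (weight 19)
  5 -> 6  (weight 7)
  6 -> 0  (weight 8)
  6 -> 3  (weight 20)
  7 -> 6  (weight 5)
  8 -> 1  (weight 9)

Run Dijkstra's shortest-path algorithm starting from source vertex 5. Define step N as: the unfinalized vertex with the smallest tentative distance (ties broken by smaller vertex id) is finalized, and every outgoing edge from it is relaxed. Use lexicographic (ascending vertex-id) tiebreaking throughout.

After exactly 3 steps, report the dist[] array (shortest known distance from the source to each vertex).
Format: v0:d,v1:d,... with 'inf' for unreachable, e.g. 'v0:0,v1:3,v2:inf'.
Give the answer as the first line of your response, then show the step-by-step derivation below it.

v0:15,v1:inf,v2:16,v3:27,v4:inf,v5:0,v6:7,v7:inf,v8:inf

step 1: dist = v0:inf,v1:inf,v2:inf,v3:inf,v4:inf,v5:0,v6:7,v7:inf,v8:inf
step 2: dist = v0:15,v1:inf,v2:inf,v3:27,v4:inf,v5:0,v6:7,v7:inf,v8:inf
step 3: dist = v0:15,v1:inf,v2:16,v3:27,v4:inf,v5:0,v6:7,v7:inf,v8:inf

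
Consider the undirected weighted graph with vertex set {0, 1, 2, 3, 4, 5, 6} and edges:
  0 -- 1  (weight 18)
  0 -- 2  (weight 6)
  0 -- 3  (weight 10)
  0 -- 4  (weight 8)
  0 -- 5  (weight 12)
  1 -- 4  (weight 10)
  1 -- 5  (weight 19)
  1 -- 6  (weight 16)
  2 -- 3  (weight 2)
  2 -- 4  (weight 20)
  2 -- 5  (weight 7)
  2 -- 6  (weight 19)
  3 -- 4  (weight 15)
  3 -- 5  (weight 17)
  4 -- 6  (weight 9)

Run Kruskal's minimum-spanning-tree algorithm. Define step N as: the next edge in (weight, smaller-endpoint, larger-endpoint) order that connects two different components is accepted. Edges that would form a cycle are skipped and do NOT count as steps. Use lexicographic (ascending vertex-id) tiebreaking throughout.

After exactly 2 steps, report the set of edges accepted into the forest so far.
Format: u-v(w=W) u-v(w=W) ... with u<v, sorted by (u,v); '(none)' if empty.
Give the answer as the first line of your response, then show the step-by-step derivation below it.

0-2(w=6) 2-3(w=2)

step 1: add edge 2-3 (w=2); MST = {2-3(w=2)}
step 2: add edge 0-2 (w=6); MST = {0-2(w=6) 2-3(w=2)}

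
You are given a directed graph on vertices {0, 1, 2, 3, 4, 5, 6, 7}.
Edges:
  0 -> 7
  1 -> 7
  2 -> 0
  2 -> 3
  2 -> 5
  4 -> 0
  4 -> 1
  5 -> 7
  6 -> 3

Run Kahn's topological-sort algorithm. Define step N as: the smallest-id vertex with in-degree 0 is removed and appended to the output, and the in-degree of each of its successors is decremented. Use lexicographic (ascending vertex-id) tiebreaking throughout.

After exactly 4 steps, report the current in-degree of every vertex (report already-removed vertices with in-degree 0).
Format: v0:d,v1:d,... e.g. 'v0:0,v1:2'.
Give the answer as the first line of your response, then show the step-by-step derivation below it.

v0:0,v1:0,v2:0,v3:1,v4:0,v5:0,v6:0,v7:1

step 1: output 2; order=[2]; indeg=(1,1,0,1,0,0,0,3)
step 2: output 4; order=[2,4]; indeg=(0,0,0,1,0,0,0,3)
step 3: output 0; order=[2,4,0]; indeg=(0,0,0,1,0,0,0,2)
step 4: output 1; order=[2,4,0,1]; indeg=(0,0,0,1,0,0,0,1)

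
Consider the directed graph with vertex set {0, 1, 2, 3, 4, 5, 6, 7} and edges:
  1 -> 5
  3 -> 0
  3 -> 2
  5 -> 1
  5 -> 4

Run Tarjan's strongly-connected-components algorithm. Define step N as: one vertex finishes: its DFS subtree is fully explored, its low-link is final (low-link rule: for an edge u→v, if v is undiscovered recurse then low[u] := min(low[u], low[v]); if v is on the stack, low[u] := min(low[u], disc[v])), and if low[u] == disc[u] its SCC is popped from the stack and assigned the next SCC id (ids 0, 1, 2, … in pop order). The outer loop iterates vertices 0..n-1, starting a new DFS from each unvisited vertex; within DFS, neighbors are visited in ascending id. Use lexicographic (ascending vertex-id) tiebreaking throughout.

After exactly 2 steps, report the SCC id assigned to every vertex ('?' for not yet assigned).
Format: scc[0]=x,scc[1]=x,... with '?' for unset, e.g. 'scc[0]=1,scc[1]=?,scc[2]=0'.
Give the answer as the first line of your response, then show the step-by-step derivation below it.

scc[0]=0,scc[1]=?,scc[2]=?,scc[3]=?,scc[4]=1,scc[5]=?,scc[6]=?,scc[7]=?

step 1: low=(low[0]=0,low[1]=?,low[2]=?,low[3]=?,low[4]=?,low[5]=?,low[6]=?,low[7]=?); scc=(scc[0]=0,scc[1]=?,scc[2]=?,scc[3]=?,scc[4]=?,scc[5]=?,scc[6]=?,scc[7]=?)
step 2: low=(low[0]=0,low[1]=1,low[2]=?,low[3]=?,low[4]=3,low[5]=1,low[6]=?,low[7]=?); scc=(scc[0]=0,scc[1]=?,scc[2]=?,scc[3]=?,scc[4]=1,scc[5]=?,scc[6]=?,scc[7]=?)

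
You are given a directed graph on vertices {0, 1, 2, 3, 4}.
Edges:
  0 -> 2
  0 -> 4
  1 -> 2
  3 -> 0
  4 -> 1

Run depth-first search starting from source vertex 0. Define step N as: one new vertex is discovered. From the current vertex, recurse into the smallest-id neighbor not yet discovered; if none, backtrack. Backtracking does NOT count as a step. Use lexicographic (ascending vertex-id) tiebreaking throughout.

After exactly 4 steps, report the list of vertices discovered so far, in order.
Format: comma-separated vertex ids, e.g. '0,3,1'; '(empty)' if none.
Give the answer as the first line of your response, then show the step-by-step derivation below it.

0,2,4,1

step 1: discover 0; path=0; order=0
step 2: discover 2; path=0>2; order=0,2
step 3: discover 4; path=0>4; order=0,2,4
step 4: discover 1; path=0>4>1; order=0,2,4,1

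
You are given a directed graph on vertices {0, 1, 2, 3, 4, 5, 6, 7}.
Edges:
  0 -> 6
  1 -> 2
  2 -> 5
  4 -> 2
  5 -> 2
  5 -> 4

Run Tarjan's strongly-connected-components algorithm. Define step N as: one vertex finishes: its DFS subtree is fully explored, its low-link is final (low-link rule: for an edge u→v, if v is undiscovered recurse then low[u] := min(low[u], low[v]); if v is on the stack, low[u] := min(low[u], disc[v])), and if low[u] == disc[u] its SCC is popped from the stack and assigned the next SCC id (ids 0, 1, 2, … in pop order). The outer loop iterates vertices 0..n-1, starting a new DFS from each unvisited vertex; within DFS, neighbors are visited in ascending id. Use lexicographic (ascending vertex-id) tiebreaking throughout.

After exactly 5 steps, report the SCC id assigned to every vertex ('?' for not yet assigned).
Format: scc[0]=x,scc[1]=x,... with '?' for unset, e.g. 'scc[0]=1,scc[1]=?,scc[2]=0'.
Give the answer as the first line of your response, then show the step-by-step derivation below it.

scc[0]=1,scc[1]=?,scc[2]=2,scc[3]=?,scc[4]=2,scc[5]=2,scc[6]=0,scc[7]=?

step 1: low=(low[0]=0,low[1]=?,low[2]=?,low[3]=?,low[4]=?,low[5]=?,low[6]=1,low[7]=?); scc=(scc[0]=?,scc[1]=?,scc[2]=?,scc[3]=?,scc[4]=?,scc[5]=?,scc[6]=0,scc[7]=?)
step 2: low=(low[0]=0,low[1]=?,low[2]=?,low[3]=?,low[4]=?,low[5]=?,low[6]=1,low[7]=?); scc=(scc[0]=1,scc[1]=?,scc[2]=?,scc[3]=?,scc[4]=?,scc[5]=?,scc[6]=0,scc[7]=?)
step 3: low=(low[0]=0,low[1]=2,low[2]=3,low[3]=?,low[4]=3,low[5]=3,low[6]=1,low[7]=?); scc=(scc[0]=1,scc[1]=?,scc[2]=?,scc[3]=?,scc[4]=?,scc[5]=?,scc[6]=0,scc[7]=?)
step 4: low=(low[0]=0,low[1]=2,low[2]=3,low[3]=?,low[4]=3,low[5]=3,low[6]=1,low[7]=?); scc=(scc[0]=1,scc[1]=?,scc[2]=?,scc[3]=?,scc[4]=?,scc[5]=?,scc[6]=0,scc[7]=?)
step 5: low=(low[0]=0,low[1]=2,low[2]=3,low[3]=?,low[4]=3,low[5]=3,low[6]=1,low[7]=?); scc=(scc[0]=1,scc[1]=?,scc[2]=2,scc[3]=?,scc[4]=2,scc[5]=2,scc[6]=0,scc[7]=?)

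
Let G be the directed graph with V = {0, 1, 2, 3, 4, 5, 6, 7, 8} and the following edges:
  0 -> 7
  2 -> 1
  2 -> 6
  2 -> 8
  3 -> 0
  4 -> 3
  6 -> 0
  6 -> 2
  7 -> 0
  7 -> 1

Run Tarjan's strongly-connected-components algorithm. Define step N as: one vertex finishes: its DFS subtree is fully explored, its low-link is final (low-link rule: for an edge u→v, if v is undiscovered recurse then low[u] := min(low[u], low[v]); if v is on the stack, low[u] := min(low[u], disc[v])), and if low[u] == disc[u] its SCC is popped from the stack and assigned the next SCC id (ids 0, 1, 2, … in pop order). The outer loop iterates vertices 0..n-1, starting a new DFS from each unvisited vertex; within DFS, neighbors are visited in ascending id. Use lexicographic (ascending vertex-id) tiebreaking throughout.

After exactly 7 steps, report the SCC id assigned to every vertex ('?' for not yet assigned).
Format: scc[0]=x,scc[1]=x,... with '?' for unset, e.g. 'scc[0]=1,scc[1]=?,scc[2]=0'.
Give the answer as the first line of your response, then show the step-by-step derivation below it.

scc[0]=1,scc[1]=0,scc[2]=3,scc[3]=4,scc[4]=?,scc[5]=?,scc[6]=3,scc[7]=1,scc[8]=2

step 1: low=(low[0]=0,low[1]=2,low[2]=?,low[3]=?,low[4]=?,low[5]=?,low[6]=?,low[7]=0,low[8]=?); scc=(scc[0]=?,scc[1]=0,scc[2]=?,scc[3]=?,scc[4]=?,scc[5]=?,scc[6]=?,scc[7]=?,scc[8]=?)
step 2: low=(low[0]=0,low[1]=2,low[2]=?,low[3]=?,low[4]=?,low[5]=?,low[6]=?,low[7]=0,low[8]=?); scc=(scc[0]=?,scc[1]=0,scc[2]=?,scc[3]=?,scc[4]=?,scc[5]=?,scc[6]=?,scc[7]=?,scc[8]=?)
step 3: low=(low[0]=0,low[1]=2,low[2]=?,low[3]=?,low[4]=?,low[5]=?,low[6]=?,low[7]=0,low[8]=?); scc=(scc[0]=1,scc[1]=0,scc[2]=?,scc[3]=?,scc[4]=?,scc[5]=?,scc[6]=?,scc[7]=1,scc[8]=?)
step 4: low=(low[0]=0,low[1]=2,low[2]=3,low[3]=?,low[4]=?,low[5]=?,low[6]=3,low[7]=0,low[8]=?); scc=(scc[0]=1,scc[1]=0,scc[2]=?,scc[3]=?,scc[4]=?,scc[5]=?,scc[6]=?,scc[7]=1,scc[8]=?)
step 5: low=(low[0]=0,low[1]=2,low[2]=3,low[3]=?,low[4]=?,low[5]=?,low[6]=3,low[7]=0,low[8]=5); scc=(scc[0]=1,scc[1]=0,scc[2]=?,scc[3]=?,scc[4]=?,scc[5]=?,scc[6]=?,scc[7]=1,scc[8]=2)
step 6: low=(low[0]=0,low[1]=2,low[2]=3,low[3]=?,low[4]=?,low[5]=?,low[6]=3,low[7]=0,low[8]=5); scc=(scc[0]=1,scc[1]=0,scc[2]=3,scc[3]=?,scc[4]=?,scc[5]=?,scc[6]=3,scc[7]=1,scc[8]=2)
step 7: low=(low[0]=0,low[1]=2,low[2]=3,low[3]=6,low[4]=?,low[5]=?,low[6]=3,low[7]=0,low[8]=5); scc=(scc[0]=1,scc[1]=0,scc[2]=3,scc[3]=4,scc[4]=?,scc[5]=?,scc[6]=3,scc[7]=1,scc[8]=2)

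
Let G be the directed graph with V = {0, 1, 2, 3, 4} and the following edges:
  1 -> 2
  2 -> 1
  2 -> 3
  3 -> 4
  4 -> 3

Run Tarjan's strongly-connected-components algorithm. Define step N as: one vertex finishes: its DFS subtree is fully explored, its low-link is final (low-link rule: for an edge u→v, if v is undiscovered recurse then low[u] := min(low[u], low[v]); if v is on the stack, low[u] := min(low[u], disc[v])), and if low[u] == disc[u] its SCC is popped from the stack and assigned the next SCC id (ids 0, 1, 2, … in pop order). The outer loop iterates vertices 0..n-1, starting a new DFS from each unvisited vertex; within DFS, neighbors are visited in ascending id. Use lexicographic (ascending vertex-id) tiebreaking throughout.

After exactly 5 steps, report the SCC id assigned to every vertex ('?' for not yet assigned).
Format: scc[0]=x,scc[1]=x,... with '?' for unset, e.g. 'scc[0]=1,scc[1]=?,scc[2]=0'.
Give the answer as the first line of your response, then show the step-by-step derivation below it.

scc[0]=0,scc[1]=2,scc[2]=2,scc[3]=1,scc[4]=1

step 1: low=(low[0]=0,low[1]=?,low[2]=?,low[3]=?,low[4]=?); scc=(scc[0]=0,scc[1]=?,scc[2]=?,scc[3]=?,scc[4]=?)
step 2: low=(low[0]=0,low[1]=1,low[2]=1,low[3]=3,low[4]=3); scc=(scc[0]=0,scc[1]=?,scc[2]=?,scc[3]=?,scc[4]=?)
step 3: low=(low[0]=0,low[1]=1,low[2]=1,low[3]=3,low[4]=3); scc=(scc[0]=0,scc[1]=?,scc[2]=?,scc[3]=1,scc[4]=1)
step 4: low=(low[0]=0,low[1]=1,low[2]=1,low[3]=3,low[4]=3); scc=(scc[0]=0,scc[1]=?,scc[2]=?,scc[3]=1,scc[4]=1)
step 5: low=(low[0]=0,low[1]=1,low[2]=1,low[3]=3,low[4]=3); scc=(scc[0]=0,scc[1]=2,scc[2]=2,scc[3]=1,scc[4]=1)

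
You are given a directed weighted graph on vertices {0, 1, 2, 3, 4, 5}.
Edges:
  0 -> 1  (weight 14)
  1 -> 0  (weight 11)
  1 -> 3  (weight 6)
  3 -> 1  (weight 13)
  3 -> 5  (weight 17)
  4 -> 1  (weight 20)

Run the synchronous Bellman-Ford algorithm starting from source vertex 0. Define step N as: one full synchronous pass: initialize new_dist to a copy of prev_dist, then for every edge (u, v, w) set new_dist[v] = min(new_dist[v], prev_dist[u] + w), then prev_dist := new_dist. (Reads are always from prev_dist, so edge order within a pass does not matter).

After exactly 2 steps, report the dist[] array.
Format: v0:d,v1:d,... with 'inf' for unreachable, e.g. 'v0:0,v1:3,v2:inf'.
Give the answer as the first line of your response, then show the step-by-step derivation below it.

v0:0,v1:14,v2:inf,v3:20,v4:inf,v5:inf

step 1: dist = v0:0,v1:14,v2:inf,v3:inf,v4:inf,v5:inf
step 2: dist = v0:0,v1:14,v2:inf,v3:20,v4:inf,v5:inf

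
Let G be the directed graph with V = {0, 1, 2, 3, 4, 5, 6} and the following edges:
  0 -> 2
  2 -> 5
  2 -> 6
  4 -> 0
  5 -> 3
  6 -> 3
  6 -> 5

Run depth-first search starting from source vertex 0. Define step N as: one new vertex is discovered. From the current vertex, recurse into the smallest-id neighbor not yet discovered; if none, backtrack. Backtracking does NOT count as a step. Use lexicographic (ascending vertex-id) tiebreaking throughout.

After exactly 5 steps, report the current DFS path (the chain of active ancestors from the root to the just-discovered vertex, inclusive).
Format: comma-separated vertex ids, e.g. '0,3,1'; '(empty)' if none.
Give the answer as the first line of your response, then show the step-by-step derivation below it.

0,2,6

step 1: discover 0; path=0; order=0
step 2: discover 2; path=0>2; order=0,2
step 3: discover 5; path=0>2>5; order=0,2,5
step 4: discover 3; path=0>2>5>3; order=0,2,5,3
step 5: discover 6; path=0>2>6; order=0,2,5,3,6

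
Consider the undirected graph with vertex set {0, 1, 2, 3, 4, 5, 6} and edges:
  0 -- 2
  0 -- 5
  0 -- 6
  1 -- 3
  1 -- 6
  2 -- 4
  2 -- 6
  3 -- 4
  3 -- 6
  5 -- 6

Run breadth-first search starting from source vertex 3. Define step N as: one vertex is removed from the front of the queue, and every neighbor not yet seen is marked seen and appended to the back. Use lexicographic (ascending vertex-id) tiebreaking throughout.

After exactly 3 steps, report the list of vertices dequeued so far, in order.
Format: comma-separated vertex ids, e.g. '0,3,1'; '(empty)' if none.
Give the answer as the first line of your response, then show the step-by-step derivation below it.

3,1,4

step 1: dequeue 3; queue=[1,4,6]; order=3
step 2: dequeue 1; queue=[4,6]; order=3,1
step 3: dequeue 4; queue=[6,2]; order=3,1,4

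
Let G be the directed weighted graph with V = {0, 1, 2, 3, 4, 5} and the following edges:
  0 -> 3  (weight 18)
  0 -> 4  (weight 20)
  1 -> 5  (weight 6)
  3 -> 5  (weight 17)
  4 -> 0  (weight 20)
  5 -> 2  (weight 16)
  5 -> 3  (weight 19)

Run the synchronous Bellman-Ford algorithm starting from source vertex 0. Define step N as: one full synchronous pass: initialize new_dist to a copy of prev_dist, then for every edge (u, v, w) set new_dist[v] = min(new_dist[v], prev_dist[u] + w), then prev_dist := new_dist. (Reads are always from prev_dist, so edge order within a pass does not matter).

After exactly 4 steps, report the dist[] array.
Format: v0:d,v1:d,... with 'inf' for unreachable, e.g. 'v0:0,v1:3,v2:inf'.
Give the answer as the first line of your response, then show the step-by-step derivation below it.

v0:0,v1:inf,v2:51,v3:18,v4:20,v5:35

step 1: dist = v0:0,v1:inf,v2:inf,v3:18,v4:20,v5:inf
step 2: dist = v0:0,v1:inf,v2:inf,v3:18,v4:20,v5:35
step 3: dist = v0:0,v1:inf,v2:51,v3:18,v4:20,v5:35
step 4: dist = v0:0,v1:inf,v2:51,v3:18,v4:20,v5:35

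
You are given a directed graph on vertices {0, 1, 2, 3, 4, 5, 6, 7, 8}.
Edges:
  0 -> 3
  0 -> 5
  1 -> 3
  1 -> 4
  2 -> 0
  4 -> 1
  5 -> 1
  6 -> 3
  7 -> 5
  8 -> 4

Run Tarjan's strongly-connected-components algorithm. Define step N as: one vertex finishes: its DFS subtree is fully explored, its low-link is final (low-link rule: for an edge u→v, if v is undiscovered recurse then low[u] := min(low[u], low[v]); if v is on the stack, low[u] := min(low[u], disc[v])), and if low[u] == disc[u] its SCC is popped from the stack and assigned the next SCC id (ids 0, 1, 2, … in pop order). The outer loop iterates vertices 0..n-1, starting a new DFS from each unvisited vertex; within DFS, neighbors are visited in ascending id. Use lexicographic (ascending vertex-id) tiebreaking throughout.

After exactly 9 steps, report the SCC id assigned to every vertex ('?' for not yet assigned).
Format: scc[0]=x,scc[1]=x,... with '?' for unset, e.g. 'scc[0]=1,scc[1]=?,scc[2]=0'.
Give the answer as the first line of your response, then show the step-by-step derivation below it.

scc[0]=3,scc[1]=1,scc[2]=4,scc[3]=0,scc[4]=1,scc[5]=2,scc[6]=5,scc[7]=6,scc[8]=7

step 1: low=(low[0]=0,low[1]=?,low[2]=?,low[3]=1,low[4]=?,low[5]=?,low[6]=?,low[7]=?,low[8]=?); scc=(scc[0]=?,scc[1]=?,scc[2]=?,scc[3]=0,scc[4]=?,scc[5]=?,scc[6]=?,scc[7]=?,scc[8]=?)
step 2: low=(low[0]=0,low[1]=3,low[2]=?,low[3]=1,low[4]=3,low[5]=2,low[6]=?,low[7]=?,low[8]=?); scc=(scc[0]=?,scc[1]=?,scc[2]=?,scc[3]=0,scc[4]=?,scc[5]=?,scc[6]=?,scc[7]=?,scc[8]=?)
step 3: low=(low[0]=0,low[1]=3,low[2]=?,low[3]=1,low[4]=3,low[5]=2,low[6]=?,low[7]=?,low[8]=?); scc=(scc[0]=?,scc[1]=1,scc[2]=?,scc[3]=0,scc[4]=1,scc[5]=?,scc[6]=?,scc[7]=?,scc[8]=?)
step 4: low=(low[0]=0,low[1]=3,low[2]=?,low[3]=1,low[4]=3,low[5]=2,low[6]=?,low[7]=?,low[8]=?); scc=(scc[0]=?,scc[1]=1,scc[2]=?,scc[3]=0,scc[4]=1,scc[5]=2,scc[6]=?,scc[7]=?,scc[8]=?)
step 5: low=(low[0]=0,low[1]=3,low[2]=?,low[3]=1,low[4]=3,low[5]=2,low[6]=?,low[7]=?,low[8]=?); scc=(scc[0]=3,scc[1]=1,scc[2]=?,scc[3]=0,scc[4]=1,scc[5]=2,scc[6]=?,scc[7]=?,scc[8]=?)
step 6: low=(low[0]=0,low[1]=3,low[2]=5,low[3]=1,low[4]=3,low[5]=2,low[6]=?,low[7]=?,low[8]=?); scc=(scc[0]=3,scc[1]=1,scc[2]=4,scc[3]=0,scc[4]=1,scc[5]=2,scc[6]=?,scc[7]=?,scc[8]=?)
step 7: low=(low[0]=0,low[1]=3,low[2]=5,low[3]=1,low[4]=3,low[5]=2,low[6]=6,low[7]=?,low[8]=?); scc=(scc[0]=3,scc[1]=1,scc[2]=4,scc[3]=0,scc[4]=1,scc[5]=2,scc[6]=5,scc[7]=?,scc[8]=?)
step 8: low=(low[0]=0,low[1]=3,low[2]=5,low[3]=1,low[4]=3,low[5]=2,low[6]=6,low[7]=7,low[8]=?); scc=(scc[0]=3,scc[1]=1,scc[2]=4,scc[3]=0,scc[4]=1,scc[5]=2,scc[6]=5,scc[7]=6,scc[8]=?)
step 9: low=(low[0]=0,low[1]=3,low[2]=5,low[3]=1,low[4]=3,low[5]=2,low[6]=6,low[7]=7,low[8]=8); scc=(scc[0]=3,scc[1]=1,scc[2]=4,scc[3]=0,scc[4]=1,scc[5]=2,scc[6]=5,scc[7]=6,scc[8]=7)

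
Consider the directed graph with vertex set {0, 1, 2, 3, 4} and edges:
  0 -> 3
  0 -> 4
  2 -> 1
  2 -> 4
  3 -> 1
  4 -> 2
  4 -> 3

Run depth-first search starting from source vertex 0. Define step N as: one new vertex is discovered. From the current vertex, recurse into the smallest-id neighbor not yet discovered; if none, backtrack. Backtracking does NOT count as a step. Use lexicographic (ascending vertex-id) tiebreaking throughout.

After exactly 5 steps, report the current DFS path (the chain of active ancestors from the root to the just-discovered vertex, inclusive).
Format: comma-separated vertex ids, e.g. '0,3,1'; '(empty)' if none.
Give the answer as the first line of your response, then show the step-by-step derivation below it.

0,4,2

step 1: discover 0; path=0; order=0
step 2: discover 3; path=0>3; order=0,3
step 3: discover 1; path=0>3>1; order=0,3,1
step 4: discover 4; path=0>4; order=0,3,1,4
step 5: discover 2; path=0>4>2; order=0,3,1,4,2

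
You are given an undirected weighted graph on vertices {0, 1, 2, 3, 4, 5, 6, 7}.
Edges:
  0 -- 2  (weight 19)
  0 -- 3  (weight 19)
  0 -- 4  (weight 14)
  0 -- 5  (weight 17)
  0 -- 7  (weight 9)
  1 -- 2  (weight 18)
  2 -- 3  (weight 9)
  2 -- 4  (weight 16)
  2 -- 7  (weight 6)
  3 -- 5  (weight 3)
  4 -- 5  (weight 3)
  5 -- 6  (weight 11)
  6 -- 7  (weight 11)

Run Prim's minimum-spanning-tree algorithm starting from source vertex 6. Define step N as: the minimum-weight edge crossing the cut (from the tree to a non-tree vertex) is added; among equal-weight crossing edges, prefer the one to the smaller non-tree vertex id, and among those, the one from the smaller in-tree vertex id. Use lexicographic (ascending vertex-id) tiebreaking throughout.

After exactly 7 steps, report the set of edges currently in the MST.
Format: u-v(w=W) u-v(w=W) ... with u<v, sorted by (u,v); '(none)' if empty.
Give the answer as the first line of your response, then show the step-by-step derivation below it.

0-7(w=9) 1-2(w=18) 2-3(w=9) 2-7(w=6) 3-5(w=3) 4-5(w=3) 5-6(w=11)

step 1: add edge 5-6 (w=11); MST = {5-6(w=11)}
step 2: add edge 3-5 (w=3); MST = {3-5(w=3) 5-6(w=11)}
step 3: add edge 4-5 (w=3); MST = {3-5(w=3) 4-5(w=3) 5-6(w=11)}
step 4: add edge 2-3 (w=9); MST = {2-3(w=9) 3-5(w=3) 4-5(w=3) 5-6(w=11)}
step 5: add edge 2-7 (w=6); MST = {2-3(w=9) 2-7(w=6) 3-5(w=3) 4-5(w=3) 5-6(w=11)}
step 6: add edge 0-7 (w=9); MST = {0-7(w=9) 2-3(w=9) 2-7(w=6) 3-5(w=3) 4-5(w=3) 5-6(w=11)}
step 7: add edge 1-2 (w=18); MST = {0-7(w=9) 1-2(w=18) 2-3(w=9) 2-7(w=6) 3-5(w=3) 4-5(w=3) 5-6(w=11)}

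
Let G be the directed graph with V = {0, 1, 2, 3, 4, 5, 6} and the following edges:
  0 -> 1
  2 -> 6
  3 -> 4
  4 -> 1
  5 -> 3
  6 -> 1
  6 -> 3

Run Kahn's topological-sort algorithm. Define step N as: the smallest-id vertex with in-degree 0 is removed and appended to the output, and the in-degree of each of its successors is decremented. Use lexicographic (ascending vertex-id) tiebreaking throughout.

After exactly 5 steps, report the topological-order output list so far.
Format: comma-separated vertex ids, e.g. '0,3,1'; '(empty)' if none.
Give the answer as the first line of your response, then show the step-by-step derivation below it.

0,2,5,6,3

step 1: output 0; order=[0]; indeg=(0,2,0,2,1,0,1)
step 2: output 2; order=[0,2]; indeg=(0,2,0,2,1,0,0)
step 3: output 5; order=[0,2,5]; indeg=(0,2,0,1,1,0,0)
step 4: output 6; order=[0,2,5,6]; indeg=(0,1,0,0,1,0,0)
step 5: output 3; order=[0,2,5,6,3]; indeg=(0,1,0,0,0,0,0)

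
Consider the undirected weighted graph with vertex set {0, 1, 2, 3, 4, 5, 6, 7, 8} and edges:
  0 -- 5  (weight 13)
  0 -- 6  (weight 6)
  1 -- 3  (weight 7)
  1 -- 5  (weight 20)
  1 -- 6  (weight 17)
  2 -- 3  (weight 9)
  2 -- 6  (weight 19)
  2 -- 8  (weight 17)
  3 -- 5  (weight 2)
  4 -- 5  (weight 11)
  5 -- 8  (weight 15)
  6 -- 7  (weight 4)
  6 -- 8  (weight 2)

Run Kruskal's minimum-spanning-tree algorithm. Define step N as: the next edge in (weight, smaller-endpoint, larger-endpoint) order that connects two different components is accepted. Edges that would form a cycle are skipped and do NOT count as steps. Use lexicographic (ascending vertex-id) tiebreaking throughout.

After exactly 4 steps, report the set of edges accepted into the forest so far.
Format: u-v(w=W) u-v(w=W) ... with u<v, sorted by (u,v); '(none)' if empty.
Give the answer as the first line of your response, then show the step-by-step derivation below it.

0-6(w=6) 3-5(w=2) 6-7(w=4) 6-8(w=2)

step 1: add edge 3-5 (w=2); MST = {3-5(w=2)}
step 2: add edge 6-8 (w=2); MST = {3-5(w=2) 6-8(w=2)}
step 3: add edge 6-7 (w=4); MST = {3-5(w=2) 6-7(w=4) 6-8(w=2)}
step 4: add edge 0-6 (w=6); MST = {0-6(w=6) 3-5(w=2) 6-7(w=4) 6-8(w=2)}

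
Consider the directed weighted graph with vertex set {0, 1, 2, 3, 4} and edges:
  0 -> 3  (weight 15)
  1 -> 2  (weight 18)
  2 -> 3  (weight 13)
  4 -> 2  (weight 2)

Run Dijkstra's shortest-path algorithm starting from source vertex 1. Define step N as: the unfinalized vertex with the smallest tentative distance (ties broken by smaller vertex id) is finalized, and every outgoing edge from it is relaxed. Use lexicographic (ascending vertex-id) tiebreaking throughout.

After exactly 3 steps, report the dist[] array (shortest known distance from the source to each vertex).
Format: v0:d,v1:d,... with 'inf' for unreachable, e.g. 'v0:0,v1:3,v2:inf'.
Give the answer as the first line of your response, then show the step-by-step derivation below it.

v0:inf,v1:0,v2:18,v3:31,v4:inf

step 1: dist = v0:inf,v1:0,v2:18,v3:inf,v4:inf
step 2: dist = v0:inf,v1:0,v2:18,v3:31,v4:inf
step 3: dist = v0:inf,v1:0,v2:18,v3:31,v4:inf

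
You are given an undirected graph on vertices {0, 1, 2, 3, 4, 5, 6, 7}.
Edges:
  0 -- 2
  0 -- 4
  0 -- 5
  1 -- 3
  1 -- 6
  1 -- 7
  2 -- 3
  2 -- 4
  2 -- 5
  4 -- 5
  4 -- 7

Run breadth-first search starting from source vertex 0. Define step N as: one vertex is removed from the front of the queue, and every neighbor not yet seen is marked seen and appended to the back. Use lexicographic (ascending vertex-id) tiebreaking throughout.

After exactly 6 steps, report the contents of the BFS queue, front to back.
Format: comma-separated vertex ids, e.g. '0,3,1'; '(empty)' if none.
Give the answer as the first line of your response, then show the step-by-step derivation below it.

1

step 1: dequeue 0; queue=[2,4,5]; order=0
step 2: dequeue 2; queue=[4,5,3]; order=0,2
step 3: dequeue 4; queue=[5,3,7]; order=0,2,4
step 4: dequeue 5; queue=[3,7]; order=0,2,4,5
step 5: dequeue 3; queue=[7,1]; order=0,2,4,5,3
step 6: dequeue 7; queue=[1]; order=0,2,4,5,3,7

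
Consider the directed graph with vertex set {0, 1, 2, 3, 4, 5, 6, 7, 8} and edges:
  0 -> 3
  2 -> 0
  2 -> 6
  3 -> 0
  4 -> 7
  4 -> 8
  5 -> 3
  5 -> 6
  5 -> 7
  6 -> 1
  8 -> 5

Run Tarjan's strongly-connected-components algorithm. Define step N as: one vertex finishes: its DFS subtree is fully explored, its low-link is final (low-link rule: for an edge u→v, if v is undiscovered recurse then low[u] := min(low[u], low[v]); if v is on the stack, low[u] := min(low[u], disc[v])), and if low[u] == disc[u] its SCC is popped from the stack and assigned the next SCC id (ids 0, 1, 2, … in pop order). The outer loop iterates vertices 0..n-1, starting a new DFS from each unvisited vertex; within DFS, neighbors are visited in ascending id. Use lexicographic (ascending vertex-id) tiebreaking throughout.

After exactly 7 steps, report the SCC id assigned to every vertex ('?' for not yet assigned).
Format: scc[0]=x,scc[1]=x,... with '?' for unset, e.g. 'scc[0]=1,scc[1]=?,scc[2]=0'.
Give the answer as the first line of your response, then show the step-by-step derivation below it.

scc[0]=0,scc[1]=1,scc[2]=3,scc[3]=0,scc[4]=?,scc[5]=5,scc[6]=2,scc[7]=4,scc[8]=?

step 1: low=(low[0]=0,low[1]=?,low[2]=?,low[3]=0,low[4]=?,low[5]=?,low[6]=?,low[7]=?,low[8]=?); scc=(scc[0]=?,scc[1]=?,scc[2]=?,scc[3]=?,scc[4]=?,scc[5]=?,scc[6]=?,scc[7]=?,scc[8]=?)
step 2: low=(low[0]=0,low[1]=?,low[2]=?,low[3]=0,low[4]=?,low[5]=?,low[6]=?,low[7]=?,low[8]=?); scc=(scc[0]=0,scc[1]=?,scc[2]=?,scc[3]=0,scc[4]=?,scc[5]=?,scc[6]=?,scc[7]=?,scc[8]=?)
step 3: low=(low[0]=0,low[1]=2,low[2]=?,low[3]=0,low[4]=?,low[5]=?,low[6]=?,low[7]=?,low[8]=?); scc=(scc[0]=0,scc[1]=1,scc[2]=?,scc[3]=0,scc[4]=?,scc[5]=?,scc[6]=?,scc[7]=?,scc[8]=?)
step 4: low=(low[0]=0,low[1]=2,low[2]=3,low[3]=0,low[4]=?,low[5]=?,low[6]=4,low[7]=?,low[8]=?); scc=(scc[0]=0,scc[1]=1,scc[2]=?,scc[3]=0,scc[4]=?,scc[5]=?,scc[6]=2,scc[7]=?,scc[8]=?)
step 5: low=(low[0]=0,low[1]=2,low[2]=3,low[3]=0,low[4]=?,low[5]=?,low[6]=4,low[7]=?,low[8]=?); scc=(scc[0]=0,scc[1]=1,scc[2]=3,scc[3]=0,scc[4]=?,scc[5]=?,scc[6]=2,scc[7]=?,scc[8]=?)
step 6: low=(low[0]=0,low[1]=2,low[2]=3,low[3]=0,low[4]=5,low[5]=?,low[6]=4,low[7]=6,low[8]=?); scc=(scc[0]=0,scc[1]=1,scc[2]=3,scc[3]=0,scc[4]=?,scc[5]=?,scc[6]=2,scc[7]=4,scc[8]=?)
step 7: low=(low[0]=0,low[1]=2,low[2]=3,low[3]=0,low[4]=5,low[5]=8,low[6]=4,low[7]=6,low[8]=7); scc=(scc[0]=0,scc[1]=1,scc[2]=3,scc[3]=0,scc[4]=?,scc[5]=5,scc[6]=2,scc[7]=4,scc[8]=?)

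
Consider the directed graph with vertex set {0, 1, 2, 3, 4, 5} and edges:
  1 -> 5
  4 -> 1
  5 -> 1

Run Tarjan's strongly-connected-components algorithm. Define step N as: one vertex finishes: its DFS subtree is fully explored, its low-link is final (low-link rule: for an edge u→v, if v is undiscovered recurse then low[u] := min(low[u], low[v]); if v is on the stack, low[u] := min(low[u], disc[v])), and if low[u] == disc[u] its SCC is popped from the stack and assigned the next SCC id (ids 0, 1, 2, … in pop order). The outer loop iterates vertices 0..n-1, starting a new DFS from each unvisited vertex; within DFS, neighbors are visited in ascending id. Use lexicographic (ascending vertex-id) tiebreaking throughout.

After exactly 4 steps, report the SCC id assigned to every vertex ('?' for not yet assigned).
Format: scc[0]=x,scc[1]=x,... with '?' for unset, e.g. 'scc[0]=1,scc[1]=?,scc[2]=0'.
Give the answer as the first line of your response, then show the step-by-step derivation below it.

scc[0]=0,scc[1]=1,scc[2]=2,scc[3]=?,scc[4]=?,scc[5]=1

step 1: low=(low[0]=0,low[1]=?,low[2]=?,low[3]=?,low[4]=?,low[5]=?); scc=(scc[0]=0,scc[1]=?,scc[2]=?,scc[3]=?,scc[4]=?,scc[5]=?)
step 2: low=(low[0]=0,low[1]=1,low[2]=?,low[3]=?,low[4]=?,low[5]=1); scc=(scc[0]=0,scc[1]=?,scc[2]=?,scc[3]=?,scc[4]=?,scc[5]=?)
step 3: low=(low[0]=0,low[1]=1,low[2]=?,low[3]=?,low[4]=?,low[5]=1); scc=(scc[0]=0,scc[1]=1,scc[2]=?,scc[3]=?,scc[4]=?,scc[5]=1)
step 4: low=(low[0]=0,low[1]=1,low[2]=3,low[3]=?,low[4]=?,low[5]=1); scc=(scc[0]=0,scc[1]=1,scc[2]=2,scc[3]=?,scc[4]=?,scc[5]=1)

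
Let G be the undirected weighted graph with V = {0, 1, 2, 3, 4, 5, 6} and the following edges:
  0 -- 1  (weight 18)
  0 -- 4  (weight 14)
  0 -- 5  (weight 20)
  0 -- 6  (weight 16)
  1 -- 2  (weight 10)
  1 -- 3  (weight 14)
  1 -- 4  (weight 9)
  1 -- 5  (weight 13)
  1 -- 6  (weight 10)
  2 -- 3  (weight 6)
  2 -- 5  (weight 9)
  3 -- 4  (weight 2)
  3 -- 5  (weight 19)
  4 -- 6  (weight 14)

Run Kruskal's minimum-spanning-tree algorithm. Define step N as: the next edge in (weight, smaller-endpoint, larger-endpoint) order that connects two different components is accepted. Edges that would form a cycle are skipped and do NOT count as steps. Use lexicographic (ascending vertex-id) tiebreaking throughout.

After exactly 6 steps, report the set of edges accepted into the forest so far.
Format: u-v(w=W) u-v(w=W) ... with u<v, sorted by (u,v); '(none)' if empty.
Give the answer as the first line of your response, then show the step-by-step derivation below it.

0-4(w=14) 1-4(w=9) 1-6(w=10) 2-3(w=6) 2-5(w=9) 3-4(w=2)

step 1: add edge 3-4 (w=2); MST = {3-4(w=2)}
step 2: add edge 2-3 (w=6); MST = {2-3(w=6) 3-4(w=2)}
step 3: add edge 1-4 (w=9); MST = {1-4(w=9) 2-3(w=6) 3-4(w=2)}
step 4: add edge 2-5 (w=9); MST = {1-4(w=9) 2-3(w=6) 2-5(w=9) 3-4(w=2)}
step 5: add edge 1-6 (w=10); MST = {1-4(w=9) 1-6(w=10) 2-3(w=6) 2-5(w=9) 3-4(w=2)}
step 6: add edge 0-4 (w=14); MST = {0-4(w=14) 1-4(w=9) 1-6(w=10) 2-3(w=6) 2-5(w=9) 3-4(w=2)}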